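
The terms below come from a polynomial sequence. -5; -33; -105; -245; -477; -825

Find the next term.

-1313

-28 , -72 , -140 , -232 , -348
-44 , -68 , -92 , -116
-24 , -24 , -24
The third differences are constant (-24).
-116 − 24 = -140;  -348 − 140 = -488;  -825 − 488 = -1313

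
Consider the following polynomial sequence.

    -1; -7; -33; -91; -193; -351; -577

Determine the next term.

Δ: -6, -26, -58, -102, -158, -226
Δ²: -20, -32, -44, -56, -68
Δ³: -12, -12, -12, -12
Third differences constant at -12.
-68 − 12 = -80;  -226 − 80 = -306;  -577 − 306 = -883

-883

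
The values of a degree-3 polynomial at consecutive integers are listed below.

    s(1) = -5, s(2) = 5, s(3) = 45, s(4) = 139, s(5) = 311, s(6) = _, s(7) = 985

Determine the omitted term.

Using the first 5 terms:
D1: 10  40  94  172
D2: 30  54  78
D3: 24  24
Constant third difference = 24.
Extend forward: 78 + 24 = 102;  172 + 102 = 274;  311 + 274 = 585

585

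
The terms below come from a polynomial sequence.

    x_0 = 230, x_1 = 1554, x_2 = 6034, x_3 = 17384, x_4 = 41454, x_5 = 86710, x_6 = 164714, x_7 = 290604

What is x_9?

1324 , 4480 , 11350 , 24070 , 45256 , 78004 , 125890
3156 , 6870 , 12720 , 21186 , 32748 , 47886
3714 , 5850 , 8466 , 11562 , 15138
2136 , 2616 , 3096 , 3576
480 , 480 , 480
Constant fifth difference = 480, so extend:
3576 + 480 = 4056;  15138 + 4056 = 19194;  47886 + 19194 = 67080;  125890 + 67080 = 192970;  290604 + 192970 = 483574
4056 + 480 = 4536;  19194 + 4536 = 23730;  67080 + 23730 = 90810;  192970 + 90810 = 283780;  483574 + 283780 = 767354

767354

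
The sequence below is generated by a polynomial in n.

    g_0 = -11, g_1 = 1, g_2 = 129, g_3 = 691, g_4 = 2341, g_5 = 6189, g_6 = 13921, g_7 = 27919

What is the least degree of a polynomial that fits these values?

D1: 12, 128, 562, 1650, 3848, 7732, 13998
D2: 116, 434, 1088, 2198, 3884, 6266
D3: 318, 654, 1110, 1686, 2382
D4: 336, 456, 576, 696
D5: 120, 120, 120
The fifth differences are constant, so the polynomial has degree 5.

5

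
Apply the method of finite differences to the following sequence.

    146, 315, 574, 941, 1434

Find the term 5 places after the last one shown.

6419

First differences: 169 , 259 , 367 , 493
Second differences: 90 , 108 , 126
Third differences: 18 , 18
Third differences constant at 18.
126 + 18 = 144;  493 + 144 = 637;  1434 + 637 = 2071
144 + 18 = 162;  637 + 162 = 799;  2071 + 799 = 2870
162 + 18 = 180;  799 + 180 = 979;  2870 + 979 = 3849
180 + 18 = 198;  979 + 198 = 1177;  3849 + 1177 = 5026
198 + 18 = 216;  1177 + 216 = 1393;  5026 + 1393 = 6419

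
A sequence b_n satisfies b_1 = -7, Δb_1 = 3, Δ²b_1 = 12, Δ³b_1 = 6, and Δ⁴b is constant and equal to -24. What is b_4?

44

Build the table forward from the leading diagonal:
D4: -24, -24, -24, -24
D3: 6, -18, -42, -66
D2: 12, 18, 0, -42
D1: 3, 15, 33, 33
b: -7, -4, 11, 44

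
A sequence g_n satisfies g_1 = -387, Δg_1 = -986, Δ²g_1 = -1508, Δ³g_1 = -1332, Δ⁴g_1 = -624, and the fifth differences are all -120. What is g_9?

-175491

Build the table forward from the leading diagonal:
Δ⁵: -120, -120, -120, -120, -120, -120, -120, -120, -120
Δ⁴: -624, -744, -864, -984, -1104, -1224, -1344, -1464, -1584
Δ³: -1332, -1956, -2700, -3564, -4548, -5652, -6876, -8220, -9684
Δ²: -1508, -2840, -4796, -7496, -11060, -15608, -21260, -28136, -36356
Δ: -986, -2494, -5334, -10130, -17626, -28686, -44294, -65554, -93690
g: -387, -1373, -3867, -9201, -19331, -36957, -65643, -109937, -175491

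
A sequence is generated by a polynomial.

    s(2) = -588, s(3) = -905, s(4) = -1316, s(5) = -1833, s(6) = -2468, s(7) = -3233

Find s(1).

-353

First differences: -317  -411  -517  -635  -765
Second differences: -94  -106  -118  -130
Third differences: -12  -12  -12
The third differences are constant at -12.
Work back: -94 + 12 = -82;  -317 + 82 = -235;  -588 + 235 = -353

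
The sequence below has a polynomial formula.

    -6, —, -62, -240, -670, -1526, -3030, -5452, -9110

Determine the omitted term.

Using the last 7 terms:
-178  -430  -856  -1504  -2422  -3658
-252  -426  -648  -918  -1236
-174  -222  -270  -318
-48  -48  -48
Constant fourth difference = -48.
Extend backward: -174 + 48 = -126;  -252 + 126 = -126;  -178 + 126 = -52;  -62 + 52 = -10

-10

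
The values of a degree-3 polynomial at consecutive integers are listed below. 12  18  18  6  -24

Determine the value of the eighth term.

-282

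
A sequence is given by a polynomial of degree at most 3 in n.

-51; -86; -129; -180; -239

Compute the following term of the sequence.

-306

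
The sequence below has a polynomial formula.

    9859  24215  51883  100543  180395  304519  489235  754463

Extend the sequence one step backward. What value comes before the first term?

3295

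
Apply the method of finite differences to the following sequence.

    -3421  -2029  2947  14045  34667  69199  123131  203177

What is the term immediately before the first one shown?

-3023

Δ: 1392  4976  11098  20622  34532  53932  80046
Δ²: 3584  6122  9524  13910  19400  26114
Δ³: 2538  3402  4386  5490  6714
Δ⁴: 864  984  1104  1224
Δ⁵: 120  120  120
The fifth differences are constant at 120.
Work back: 864 − 120 = 744;  2538 − 744 = 1794;  3584 − 1794 = 1790;  1392 − 1790 = -398;  -3421 + 398 = -3023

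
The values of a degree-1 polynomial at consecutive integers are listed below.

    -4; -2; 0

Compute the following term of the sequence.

2, 2
Constant first difference = 2, so extend:
0 + 2 = 2

2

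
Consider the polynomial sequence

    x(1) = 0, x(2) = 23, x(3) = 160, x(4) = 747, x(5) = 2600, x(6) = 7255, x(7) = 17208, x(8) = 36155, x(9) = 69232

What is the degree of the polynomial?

5

First differences: 23, 137, 587, 1853, 4655, 9953, 18947, 33077
Second differences: 114, 450, 1266, 2802, 5298, 8994, 14130
Third differences: 336, 816, 1536, 2496, 3696, 5136
Fourth differences: 480, 720, 960, 1200, 1440
Fifth differences: 240, 240, 240, 240
The fifth differences are constant, so the polynomial has degree 5.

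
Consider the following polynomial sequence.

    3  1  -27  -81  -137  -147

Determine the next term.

-2 , -28 , -54 , -56 , -10
-26 , -26 , -2 , 46
0 , 24 , 48
24 , 24
The fourth differences are constant (24).
48 + 24 = 72;  46 + 72 = 118;  -10 + 118 = 108;  -147 + 108 = -39

-39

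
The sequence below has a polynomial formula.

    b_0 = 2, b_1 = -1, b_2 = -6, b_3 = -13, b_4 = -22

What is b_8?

First differences: -3  -5  -7  -9
Second differences: -2  -2  -2
Constant second difference = -2, so extend:
-9 − 2 = -11;  -22 − 11 = -33
-11 − 2 = -13;  -33 − 13 = -46
-13 − 2 = -15;  -46 − 15 = -61
-15 − 2 = -17;  -61 − 17 = -78

-78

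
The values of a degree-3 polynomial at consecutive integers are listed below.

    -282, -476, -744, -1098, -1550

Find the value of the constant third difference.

-12

D1: -194, -268, -354, -452
D2: -74, -86, -98
D3: -12, -12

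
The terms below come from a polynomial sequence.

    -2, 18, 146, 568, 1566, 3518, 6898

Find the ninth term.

20318

Δ: 20  128  422  998  1952  3380
Δ²: 108  294  576  954  1428
Δ³: 186  282  378  474
Δ⁴: 96  96  96
Constant fourth difference = 96, so extend:
474 + 96 = 570;  1428 + 570 = 1998;  3380 + 1998 = 5378;  6898 + 5378 = 12276
570 + 96 = 666;  1998 + 666 = 2664;  5378 + 2664 = 8042;  12276 + 8042 = 20318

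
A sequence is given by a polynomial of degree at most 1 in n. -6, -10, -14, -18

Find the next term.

-22

D1: -4  -4  -4
The first differences are constant (-4).
-18 − 4 = -22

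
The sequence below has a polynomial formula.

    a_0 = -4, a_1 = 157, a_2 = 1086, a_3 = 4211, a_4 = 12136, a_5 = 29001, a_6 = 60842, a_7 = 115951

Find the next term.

205236

Δ: 161  929  3125  7925  16865  31841  55109
Δ²: 768  2196  4800  8940  14976  23268
Δ³: 1428  2604  4140  6036  8292
Δ⁴: 1176  1536  1896  2256
Δ⁵: 360  360  360
Constant fifth difference = 360, so extend:
2256 + 360 = 2616;  8292 + 2616 = 10908;  23268 + 10908 = 34176;  55109 + 34176 = 89285;  115951 + 89285 = 205236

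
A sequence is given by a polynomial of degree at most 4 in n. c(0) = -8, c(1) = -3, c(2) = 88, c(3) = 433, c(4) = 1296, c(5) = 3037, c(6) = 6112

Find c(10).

44232

Δ: 5 , 91 , 345 , 863 , 1741 , 3075
Δ²: 86 , 254 , 518 , 878 , 1334
Δ³: 168 , 264 , 360 , 456
Δ⁴: 96 , 96 , 96
Constant fourth difference = 96, so extend:
456 + 96 = 552;  1334 + 552 = 1886;  3075 + 1886 = 4961;  6112 + 4961 = 11073
552 + 96 = 648;  1886 + 648 = 2534;  4961 + 2534 = 7495;  11073 + 7495 = 18568
648 + 96 = 744;  2534 + 744 = 3278;  7495 + 3278 = 10773;  18568 + 10773 = 29341
744 + 96 = 840;  3278 + 840 = 4118;  10773 + 4118 = 14891;  29341 + 14891 = 44232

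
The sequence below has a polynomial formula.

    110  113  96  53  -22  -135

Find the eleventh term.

D1: 3 , -17 , -43 , -75 , -113
D2: -20 , -26 , -32 , -38
D3: -6 , -6 , -6
Third differences constant at -6.
-38 − 6 = -44;  -113 − 44 = -157;  -135 − 157 = -292
-44 − 6 = -50;  -157 − 50 = -207;  -292 − 207 = -499
-50 − 6 = -56;  -207 − 56 = -263;  -499 − 263 = -762
-56 − 6 = -62;  -263 − 62 = -325;  -762 − 325 = -1087
-62 − 6 = -68;  -325 − 68 = -393;  -1087 − 393 = -1480

-1480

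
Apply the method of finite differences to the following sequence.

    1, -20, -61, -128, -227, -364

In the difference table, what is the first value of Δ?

D1: -21, -41, -67, -99, -137
D2: -20, -26, -32, -38
D3: -6, -6, -6

-21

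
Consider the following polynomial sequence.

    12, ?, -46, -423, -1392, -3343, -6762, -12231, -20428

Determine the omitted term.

33

Using the last 7 terms:
D1: -377  -969  -1951  -3419  -5469  -8197
D2: -592  -982  -1468  -2050  -2728
D3: -390  -486  -582  -678
D4: -96  -96  -96
Constant fourth difference = -96.
Extend backward: -390 + 96 = -294;  -592 + 294 = -298;  -377 + 298 = -79;  -46 + 79 = 33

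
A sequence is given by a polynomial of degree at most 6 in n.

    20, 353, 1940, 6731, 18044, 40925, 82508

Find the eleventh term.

671780

333, 1587, 4791, 11313, 22881, 41583
1254, 3204, 6522, 11568, 18702
1950, 3318, 5046, 7134
1368, 1728, 2088
360, 360
The fifth differences are constant (360).
2088 + 360 = 2448;  7134 + 2448 = 9582;  18702 + 9582 = 28284;  41583 + 28284 = 69867;  82508 + 69867 = 152375
2448 + 360 = 2808;  9582 + 2808 = 12390;  28284 + 12390 = 40674;  69867 + 40674 = 110541;  152375 + 110541 = 262916
2808 + 360 = 3168;  12390 + 3168 = 15558;  40674 + 15558 = 56232;  110541 + 56232 = 166773;  262916 + 166773 = 429689
3168 + 360 = 3528;  15558 + 3528 = 19086;  56232 + 19086 = 75318;  166773 + 75318 = 242091;  429689 + 242091 = 671780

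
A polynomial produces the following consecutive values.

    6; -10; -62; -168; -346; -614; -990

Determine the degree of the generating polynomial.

D1: -16, -52, -106, -178, -268, -376
D2: -36, -54, -72, -90, -108
D3: -18, -18, -18, -18
The third differences are constant, so the polynomial has degree 3.

3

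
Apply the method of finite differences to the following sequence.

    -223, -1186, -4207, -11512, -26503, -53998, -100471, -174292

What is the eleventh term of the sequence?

First differences: -963 , -3021 , -7305 , -14991 , -27495 , -46473 , -73821
Second differences: -2058 , -4284 , -7686 , -12504 , -18978 , -27348
Third differences: -2226 , -3402 , -4818 , -6474 , -8370
Fourth differences: -1176 , -1416 , -1656 , -1896
Fifth differences: -240 , -240 , -240
Constant fifth difference = -240, so extend:
-1896 − 240 = -2136;  -8370 − 2136 = -10506;  -27348 − 10506 = -37854;  -73821 − 37854 = -111675;  -174292 − 111675 = -285967
-2136 − 240 = -2376;  -10506 − 2376 = -12882;  -37854 − 12882 = -50736;  -111675 − 50736 = -162411;  -285967 − 162411 = -448378
-2376 − 240 = -2616;  -12882 − 2616 = -15498;  -50736 − 15498 = -66234;  -162411 − 66234 = -228645;  -448378 − 228645 = -677023

-677023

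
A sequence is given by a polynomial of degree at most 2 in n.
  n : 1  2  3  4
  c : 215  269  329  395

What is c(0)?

167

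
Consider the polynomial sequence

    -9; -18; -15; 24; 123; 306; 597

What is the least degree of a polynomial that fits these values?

3

First differences: -9, 3, 39, 99, 183, 291
Second differences: 12, 36, 60, 84, 108
Third differences: 24, 24, 24, 24
The third differences are constant, so the polynomial has degree 3.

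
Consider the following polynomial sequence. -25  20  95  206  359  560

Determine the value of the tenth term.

D1: 45, 75, 111, 153, 201
D2: 30, 36, 42, 48
D3: 6, 6, 6
Constant third difference = 6, so extend:
48 + 6 = 54;  201 + 54 = 255;  560 + 255 = 815
54 + 6 = 60;  255 + 60 = 315;  815 + 315 = 1130
60 + 6 = 66;  315 + 66 = 381;  1130 + 381 = 1511
66 + 6 = 72;  381 + 72 = 453;  1511 + 453 = 1964

1964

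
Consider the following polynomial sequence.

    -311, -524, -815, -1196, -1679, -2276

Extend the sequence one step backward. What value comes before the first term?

First differences: -213, -291, -381, -483, -597
Second differences: -78, -90, -102, -114
Third differences: -12, -12, -12
The third differences are constant at -12.
Work back: -78 + 12 = -66;  -213 + 66 = -147;  -311 + 147 = -164

-164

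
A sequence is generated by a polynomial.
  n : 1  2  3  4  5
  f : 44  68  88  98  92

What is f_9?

-212

First differences: 24 , 20 , 10 , -6
Second differences: -4 , -10 , -16
Third differences: -6 , -6
Third differences constant at -6.
-16 − 6 = -22;  -6 − 22 = -28;  92 − 28 = 64
-22 − 6 = -28;  -28 − 28 = -56;  64 − 56 = 8
-28 − 6 = -34;  -56 − 34 = -90;  8 − 90 = -82
-34 − 6 = -40;  -90 − 40 = -130;  -82 − 130 = -212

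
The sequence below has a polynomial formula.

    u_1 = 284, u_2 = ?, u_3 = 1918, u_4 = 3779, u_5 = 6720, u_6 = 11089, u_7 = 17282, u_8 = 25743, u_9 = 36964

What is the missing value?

Using the last 7 terms:
First differences: 1861  2941  4369  6193  8461  11221
Second differences: 1080  1428  1824  2268  2760
Third differences: 348  396  444  492
Fourth differences: 48  48  48
Constant fourth difference = 48.
Extend backward: 348 − 48 = 300;  1080 − 300 = 780;  1861 − 780 = 1081;  1918 − 1081 = 837

837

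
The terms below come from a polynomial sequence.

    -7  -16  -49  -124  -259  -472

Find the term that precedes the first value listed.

-4

D1: -9  -33  -75  -135  -213
D2: -24  -42  -60  -78
D3: -18  -18  -18
The third differences are constant at -18.
Work back: -24 + 18 = -6;  -9 + 6 = -3;  -7 + 3 = -4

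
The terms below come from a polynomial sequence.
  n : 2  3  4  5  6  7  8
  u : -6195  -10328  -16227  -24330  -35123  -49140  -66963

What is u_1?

-3438

-4133  -5899  -8103  -10793  -14017  -17823
-1766  -2204  -2690  -3224  -3806
-438  -486  -534  -582
-48  -48  -48
The fourth differences are constant at -48.
Work back: -438 + 48 = -390;  -1766 + 390 = -1376;  -4133 + 1376 = -2757;  -6195 + 2757 = -3438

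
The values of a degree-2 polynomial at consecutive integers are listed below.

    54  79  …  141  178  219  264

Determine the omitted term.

108

Using the last 4 terms:
Δ: 37, 41, 45
Δ²: 4, 4
Constant second difference = 4.
Extend backward: 37 − 4 = 33;  141 − 33 = 108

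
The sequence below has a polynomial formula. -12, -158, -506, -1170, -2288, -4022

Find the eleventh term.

-29282

First differences: -146 , -348 , -664 , -1118 , -1734
Second differences: -202 , -316 , -454 , -616
Third differences: -114 , -138 , -162
Fourth differences: -24 , -24
Fourth differences constant at -24.
-162 − 24 = -186;  -616 − 186 = -802;  -1734 − 802 = -2536;  -4022 − 2536 = -6558
-186 − 24 = -210;  -802 − 210 = -1012;  -2536 − 1012 = -3548;  -6558 − 3548 = -10106
-210 − 24 = -234;  -1012 − 234 = -1246;  -3548 − 1246 = -4794;  -10106 − 4794 = -14900
-234 − 24 = -258;  -1246 − 258 = -1504;  -4794 − 1504 = -6298;  -14900 − 6298 = -21198
-258 − 24 = -282;  -1504 − 282 = -1786;  -6298 − 1786 = -8084;  -21198 − 8084 = -29282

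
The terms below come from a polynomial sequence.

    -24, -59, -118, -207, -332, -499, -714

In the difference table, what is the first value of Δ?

D1: -35, -59, -89, -125, -167, -215
D2: -24, -30, -36, -42, -48
D3: -6, -6, -6, -6

-35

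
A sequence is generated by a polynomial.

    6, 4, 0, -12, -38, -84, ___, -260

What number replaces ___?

Using the first 6 terms:
D1: -2  -4  -12  -26  -46
D2: -2  -8  -14  -20
D3: -6  -6  -6
Constant third difference = -6.
Extend forward: -20 − 6 = -26;  -46 − 26 = -72;  -84 − 72 = -156

-156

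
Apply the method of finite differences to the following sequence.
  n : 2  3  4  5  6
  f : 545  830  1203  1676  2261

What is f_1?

336

First differences: 285, 373, 473, 585
Second differences: 88, 100, 112
Third differences: 12, 12
The third differences are constant at 12.
Work back: 88 − 12 = 76;  285 − 76 = 209;  545 − 209 = 336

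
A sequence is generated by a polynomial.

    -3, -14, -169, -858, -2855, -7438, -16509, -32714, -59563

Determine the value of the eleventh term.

D1: -11, -155, -689, -1997, -4583, -9071, -16205, -26849
D2: -144, -534, -1308, -2586, -4488, -7134, -10644
D3: -390, -774, -1278, -1902, -2646, -3510
D4: -384, -504, -624, -744, -864
D5: -120, -120, -120, -120
Constant fifth difference = -120, so extend:
-864 − 120 = -984;  -3510 − 984 = -4494;  -10644 − 4494 = -15138;  -26849 − 15138 = -41987;  -59563 − 41987 = -101550
-984 − 120 = -1104;  -4494 − 1104 = -5598;  -15138 − 5598 = -20736;  -41987 − 20736 = -62723;  -101550 − 62723 = -164273

-164273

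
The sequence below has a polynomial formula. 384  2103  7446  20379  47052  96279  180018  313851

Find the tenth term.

815127

Δ: 1719, 5343, 12933, 26673, 49227, 83739, 133833
Δ²: 3624, 7590, 13740, 22554, 34512, 50094
Δ³: 3966, 6150, 8814, 11958, 15582
Δ⁴: 2184, 2664, 3144, 3624
Δ⁵: 480, 480, 480
Constant fifth difference = 480, so extend:
3624 + 480 = 4104;  15582 + 4104 = 19686;  50094 + 19686 = 69780;  133833 + 69780 = 203613;  313851 + 203613 = 517464
4104 + 480 = 4584;  19686 + 4584 = 24270;  69780 + 24270 = 94050;  203613 + 94050 = 297663;  517464 + 297663 = 815127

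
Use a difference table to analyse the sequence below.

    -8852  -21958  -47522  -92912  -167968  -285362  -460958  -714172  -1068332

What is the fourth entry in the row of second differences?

-42338

Δ: -13106, -25564, -45390, -75056, -117394, -175596, -253214, -354160
Δ²: -12458, -19826, -29666, -42338, -58202, -77618, -100946
Δ³: -7368, -9840, -12672, -15864, -19416, -23328
Δ⁴: -2472, -2832, -3192, -3552, -3912
Δ⁵: -360, -360, -360, -360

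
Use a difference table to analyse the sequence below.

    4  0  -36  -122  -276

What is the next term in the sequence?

Δ: -4  -36  -86  -154
Δ²: -32  -50  -68
Δ³: -18  -18
Constant third difference = -18, so extend:
-68 − 18 = -86;  -154 − 86 = -240;  -276 − 240 = -516

-516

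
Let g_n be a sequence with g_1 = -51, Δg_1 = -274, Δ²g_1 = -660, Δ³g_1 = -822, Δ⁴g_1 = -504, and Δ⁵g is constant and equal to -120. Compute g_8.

Build the table forward from the leading diagonal:
Δ⁵: -120, -120, -120, -120, -120, -120, -120, -120
Δ⁴: -504, -624, -744, -864, -984, -1104, -1224, -1344
Δ³: -822, -1326, -1950, -2694, -3558, -4542, -5646, -6870
Δ²: -660, -1482, -2808, -4758, -7452, -11010, -15552, -21198
Δ: -274, -934, -2416, -5224, -9982, -17434, -28444, -43996
g: -51, -325, -1259, -3675, -8899, -18881, -36315, -64759

-64759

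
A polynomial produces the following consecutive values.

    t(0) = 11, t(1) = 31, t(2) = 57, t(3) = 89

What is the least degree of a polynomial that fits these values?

2

20, 26, 32
6, 6
The second differences are constant, so the polynomial has degree 2.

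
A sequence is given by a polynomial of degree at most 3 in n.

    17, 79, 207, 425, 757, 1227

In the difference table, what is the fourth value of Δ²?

Δ: 62, 128, 218, 332, 470
Δ²: 66, 90, 114, 138
Δ³: 24, 24, 24

138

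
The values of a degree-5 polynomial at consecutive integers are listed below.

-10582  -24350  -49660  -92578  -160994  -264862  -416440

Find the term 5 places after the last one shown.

D1: -13768  -25310  -42918  -68416  -103868  -151578
D2: -11542  -17608  -25498  -35452  -47710
D3: -6066  -7890  -9954  -12258
D4: -1824  -2064  -2304
D5: -240  -240
Constant fifth difference = -240, so extend:
-2304 − 240 = -2544;  -12258 − 2544 = -14802;  -47710 − 14802 = -62512;  -151578 − 62512 = -214090;  -416440 − 214090 = -630530
-2544 − 240 = -2784;  -14802 − 2784 = -17586;  -62512 − 17586 = -80098;  -214090 − 80098 = -294188;  -630530 − 294188 = -924718
-2784 − 240 = -3024;  -17586 − 3024 = -20610;  -80098 − 20610 = -100708;  -294188 − 100708 = -394896;  -924718 − 394896 = -1319614
-3024 − 240 = -3264;  -20610 − 3264 = -23874;  -100708 − 23874 = -124582;  -394896 − 124582 = -519478;  -1319614 − 519478 = -1839092
-3264 − 240 = -3504;  -23874 − 3504 = -27378;  -124582 − 27378 = -151960;  -519478 − 151960 = -671438;  -1839092 − 671438 = -2510530

-2510530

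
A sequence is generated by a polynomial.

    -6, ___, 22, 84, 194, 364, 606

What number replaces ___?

Using the last 5 terms:
Δ: 62, 110, 170, 242
Δ²: 48, 60, 72
Δ³: 12, 12
Constant third difference = 12.
Extend backward: 48 − 12 = 36;  62 − 36 = 26;  22 − 26 = -4

-4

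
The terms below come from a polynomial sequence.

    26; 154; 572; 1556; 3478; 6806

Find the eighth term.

20032

Δ: 128, 418, 984, 1922, 3328
Δ²: 290, 566, 938, 1406
Δ³: 276, 372, 468
Δ⁴: 96, 96
Fourth differences constant at 96.
468 + 96 = 564;  1406 + 564 = 1970;  3328 + 1970 = 5298;  6806 + 5298 = 12104
564 + 96 = 660;  1970 + 660 = 2630;  5298 + 2630 = 7928;  12104 + 7928 = 20032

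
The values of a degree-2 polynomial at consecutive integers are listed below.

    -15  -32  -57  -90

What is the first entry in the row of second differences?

-8

Δ: -17, -25, -33
Δ²: -8, -8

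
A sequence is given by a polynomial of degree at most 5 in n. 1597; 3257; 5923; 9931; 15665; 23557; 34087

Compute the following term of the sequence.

D1: 1660, 2666, 4008, 5734, 7892, 10530
D2: 1006, 1342, 1726, 2158, 2638
D3: 336, 384, 432, 480
D4: 48, 48, 48
Fourth differences constant at 48.
480 + 48 = 528;  2638 + 528 = 3166;  10530 + 3166 = 13696;  34087 + 13696 = 47783

47783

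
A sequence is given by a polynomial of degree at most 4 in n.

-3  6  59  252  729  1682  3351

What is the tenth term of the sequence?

15774

First differences: 9 , 53 , 193 , 477 , 953 , 1669
Second differences: 44 , 140 , 284 , 476 , 716
Third differences: 96 , 144 , 192 , 240
Fourth differences: 48 , 48 , 48
The fourth differences are constant (48).
240 + 48 = 288;  716 + 288 = 1004;  1669 + 1004 = 2673;  3351 + 2673 = 6024
288 + 48 = 336;  1004 + 336 = 1340;  2673 + 1340 = 4013;  6024 + 4013 = 10037
336 + 48 = 384;  1340 + 384 = 1724;  4013 + 1724 = 5737;  10037 + 5737 = 15774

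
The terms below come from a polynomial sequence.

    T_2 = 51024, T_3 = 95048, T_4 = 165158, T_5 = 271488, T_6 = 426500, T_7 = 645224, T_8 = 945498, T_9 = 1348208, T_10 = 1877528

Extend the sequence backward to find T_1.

25040

44024, 70110, 106330, 155012, 218724, 300274, 402710, 529320
26086, 36220, 48682, 63712, 81550, 102436, 126610
10134, 12462, 15030, 17838, 20886, 24174
2328, 2568, 2808, 3048, 3288
240, 240, 240, 240
The fifth differences are constant at 240.
Work back: 2328 − 240 = 2088;  10134 − 2088 = 8046;  26086 − 8046 = 18040;  44024 − 18040 = 25984;  51024 − 25984 = 25040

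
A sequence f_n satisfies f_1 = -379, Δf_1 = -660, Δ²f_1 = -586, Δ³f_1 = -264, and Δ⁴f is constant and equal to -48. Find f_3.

-2285

Build the table forward from the leading diagonal:
D4: -48  -48  -48
D3: -264  -312  -360
D2: -586  -850  -1162
D1: -660  -1246  -2096
f: -379  -1039  -2285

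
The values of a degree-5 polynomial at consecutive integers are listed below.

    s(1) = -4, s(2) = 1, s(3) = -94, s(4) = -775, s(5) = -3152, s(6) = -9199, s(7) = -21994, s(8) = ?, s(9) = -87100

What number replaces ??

Using the first 7 terms:
Δ: 5  -95  -681  -2377  -6047  -12795
Δ²: -100  -586  -1696  -3670  -6748
Δ³: -486  -1110  -1974  -3078
Δ⁴: -624  -864  -1104
Δ⁵: -240  -240
Constant fifth difference = -240.
Extend forward: -1104 − 240 = -1344;  -3078 − 1344 = -4422;  -6748 − 4422 = -11170;  -12795 − 11170 = -23965;  -21994 − 23965 = -45959

-45959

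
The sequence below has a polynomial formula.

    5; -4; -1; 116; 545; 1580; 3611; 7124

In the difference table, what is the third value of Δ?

117

D1: -9, 3, 117, 429, 1035, 2031, 3513
D2: 12, 114, 312, 606, 996, 1482
D3: 102, 198, 294, 390, 486
D4: 96, 96, 96, 96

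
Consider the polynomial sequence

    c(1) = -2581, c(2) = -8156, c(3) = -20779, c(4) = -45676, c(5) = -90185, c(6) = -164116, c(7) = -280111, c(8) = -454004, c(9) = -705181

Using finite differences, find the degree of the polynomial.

-5575, -12623, -24897, -44509, -73931, -115995, -173893, -251177
-7048, -12274, -19612, -29422, -42064, -57898, -77284
-5226, -7338, -9810, -12642, -15834, -19386
-2112, -2472, -2832, -3192, -3552
-360, -360, -360, -360
The fifth differences are constant, so the polynomial has degree 5.

5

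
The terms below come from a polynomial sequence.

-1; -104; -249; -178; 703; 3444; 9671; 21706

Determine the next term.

42687

-103, -145, 71, 881, 2741, 6227, 12035
-42, 216, 810, 1860, 3486, 5808
258, 594, 1050, 1626, 2322
336, 456, 576, 696
120, 120, 120
Constant fifth difference = 120, so extend:
696 + 120 = 816;  2322 + 816 = 3138;  5808 + 3138 = 8946;  12035 + 8946 = 20981;  21706 + 20981 = 42687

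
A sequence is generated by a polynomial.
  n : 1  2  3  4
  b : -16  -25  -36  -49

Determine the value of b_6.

-81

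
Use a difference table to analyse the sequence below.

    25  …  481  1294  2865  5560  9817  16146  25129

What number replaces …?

132

Using the last 7 terms:
Δ: 813  1571  2695  4257  6329  8983
Δ²: 758  1124  1562  2072  2654
Δ³: 366  438  510  582
Δ⁴: 72  72  72
Constant fourth difference = 72.
Extend backward: 366 − 72 = 294;  758 − 294 = 464;  813 − 464 = 349;  481 − 349 = 132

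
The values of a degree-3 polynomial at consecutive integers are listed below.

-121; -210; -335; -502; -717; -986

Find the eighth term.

-1710

Δ: -89 , -125 , -167 , -215 , -269
Δ²: -36 , -42 , -48 , -54
Δ³: -6 , -6 , -6
Third differences constant at -6.
-54 − 6 = -60;  -269 − 60 = -329;  -986 − 329 = -1315
-60 − 6 = -66;  -329 − 66 = -395;  -1315 − 395 = -1710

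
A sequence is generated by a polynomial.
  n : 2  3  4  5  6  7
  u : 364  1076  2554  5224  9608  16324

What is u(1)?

88

712, 1478, 2670, 4384, 6716
766, 1192, 1714, 2332
426, 522, 618
96, 96
The fourth differences are constant at 96.
Work back: 426 − 96 = 330;  766 − 330 = 436;  712 − 436 = 276;  364 − 276 = 88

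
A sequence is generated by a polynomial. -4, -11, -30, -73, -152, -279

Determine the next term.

-466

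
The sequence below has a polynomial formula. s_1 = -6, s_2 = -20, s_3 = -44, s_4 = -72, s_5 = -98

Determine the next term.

First differences: -14  -24  -28  -26
Second differences: -10  -4  2
Third differences: 6  6
Third differences constant at 6.
2 + 6 = 8;  -26 + 8 = -18;  -98 − 18 = -116

-116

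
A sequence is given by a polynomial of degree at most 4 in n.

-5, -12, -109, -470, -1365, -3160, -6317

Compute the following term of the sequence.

-7, -97, -361, -895, -1795, -3157
-90, -264, -534, -900, -1362
-174, -270, -366, -462
-96, -96, -96
Fourth differences constant at -96.
-462 − 96 = -558;  -1362 − 558 = -1920;  -3157 − 1920 = -5077;  -6317 − 5077 = -11394

-11394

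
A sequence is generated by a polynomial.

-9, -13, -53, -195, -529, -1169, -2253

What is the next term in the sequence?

-3943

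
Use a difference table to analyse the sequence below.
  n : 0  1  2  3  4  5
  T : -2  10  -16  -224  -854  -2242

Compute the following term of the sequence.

D1: 12, -26, -208, -630, -1388
D2: -38, -182, -422, -758
D3: -144, -240, -336
D4: -96, -96
Fourth differences constant at -96.
-336 − 96 = -432;  -758 − 432 = -1190;  -1388 − 1190 = -2578;  -2242 − 2578 = -4820

-4820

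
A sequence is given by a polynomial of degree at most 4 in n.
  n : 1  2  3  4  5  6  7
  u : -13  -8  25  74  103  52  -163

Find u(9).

D1: 5, 33, 49, 29, -51, -215
D2: 28, 16, -20, -80, -164
D3: -12, -36, -60, -84
D4: -24, -24, -24
Fourth differences constant at -24.
-84 − 24 = -108;  -164 − 108 = -272;  -215 − 272 = -487;  -163 − 487 = -650
-108 − 24 = -132;  -272 − 132 = -404;  -487 − 404 = -891;  -650 − 891 = -1541

-1541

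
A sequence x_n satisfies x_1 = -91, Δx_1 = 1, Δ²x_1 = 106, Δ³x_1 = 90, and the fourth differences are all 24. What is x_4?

Build the table forward from the leading diagonal:
Fourth differences: 24, 24, 24, 24
Third differences: 90, 114, 138, 162
Second differences: 106, 196, 310, 448
First differences: 1, 107, 303, 613
x: -91, -90, 17, 320

320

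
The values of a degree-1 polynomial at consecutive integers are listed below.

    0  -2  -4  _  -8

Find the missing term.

-6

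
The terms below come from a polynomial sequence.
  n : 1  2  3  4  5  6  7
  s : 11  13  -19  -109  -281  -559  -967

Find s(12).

-5797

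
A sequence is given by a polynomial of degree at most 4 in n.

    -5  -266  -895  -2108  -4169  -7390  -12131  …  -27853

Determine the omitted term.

Using the first 7 terms:
Δ: -261, -629, -1213, -2061, -3221, -4741
Δ²: -368, -584, -848, -1160, -1520
Δ³: -216, -264, -312, -360
Δ⁴: -48, -48, -48
Constant fourth difference = -48.
Extend forward: -360 − 48 = -408;  -1520 − 408 = -1928;  -4741 − 1928 = -6669;  -12131 − 6669 = -18800

-18800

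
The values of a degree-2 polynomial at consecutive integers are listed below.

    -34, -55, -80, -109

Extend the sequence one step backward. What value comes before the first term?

-17

First differences: -21  -25  -29
Second differences: -4  -4
The second differences are constant at -4.
Work back: -21 + 4 = -17;  -34 + 17 = -17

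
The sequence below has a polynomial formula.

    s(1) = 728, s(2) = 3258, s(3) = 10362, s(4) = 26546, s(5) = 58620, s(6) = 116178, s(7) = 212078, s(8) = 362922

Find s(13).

2844932

2530, 7104, 16184, 32074, 57558, 95900, 150844
4574, 9080, 15890, 25484, 38342, 54944
4506, 6810, 9594, 12858, 16602
2304, 2784, 3264, 3744
480, 480, 480
Constant fifth difference = 480, so extend:
3744 + 480 = 4224;  16602 + 4224 = 20826;  54944 + 20826 = 75770;  150844 + 75770 = 226614;  362922 + 226614 = 589536
4224 + 480 = 4704;  20826 + 4704 = 25530;  75770 + 25530 = 101300;  226614 + 101300 = 327914;  589536 + 327914 = 917450
4704 + 480 = 5184;  25530 + 5184 = 30714;  101300 + 30714 = 132014;  327914 + 132014 = 459928;  917450 + 459928 = 1377378
5184 + 480 = 5664;  30714 + 5664 = 36378;  132014 + 36378 = 168392;  459928 + 168392 = 628320;  1377378 + 628320 = 2005698
5664 + 480 = 6144;  36378 + 6144 = 42522;  168392 + 42522 = 210914;  628320 + 210914 = 839234;  2005698 + 839234 = 2844932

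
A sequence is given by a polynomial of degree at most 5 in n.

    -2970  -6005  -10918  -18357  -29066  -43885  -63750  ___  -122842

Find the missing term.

-89693

Using the first 7 terms:
First differences: -3035  -4913  -7439  -10709  -14819  -19865
Second differences: -1878  -2526  -3270  -4110  -5046
Third differences: -648  -744  -840  -936
Fourth differences: -96  -96  -96
Constant fourth difference = -96.
Extend forward: -936 − 96 = -1032;  -5046 − 1032 = -6078;  -19865 − 6078 = -25943;  -63750 − 25943 = -89693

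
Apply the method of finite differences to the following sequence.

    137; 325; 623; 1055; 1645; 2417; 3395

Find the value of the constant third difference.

Δ: 188, 298, 432, 590, 772, 978
Δ²: 110, 134, 158, 182, 206
Δ³: 24, 24, 24, 24

24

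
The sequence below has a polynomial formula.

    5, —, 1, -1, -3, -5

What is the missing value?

3

Using the last 4 terms:
D1: -2  -2  -2
Constant first difference = -2.
Extend backward: 1 + 2 = 3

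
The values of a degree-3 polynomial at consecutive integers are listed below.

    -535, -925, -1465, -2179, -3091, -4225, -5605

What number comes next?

Δ: -390, -540, -714, -912, -1134, -1380
Δ²: -150, -174, -198, -222, -246
Δ³: -24, -24, -24, -24
The third differences are constant (-24).
-246 − 24 = -270;  -1380 − 270 = -1650;  -5605 − 1650 = -7255

-7255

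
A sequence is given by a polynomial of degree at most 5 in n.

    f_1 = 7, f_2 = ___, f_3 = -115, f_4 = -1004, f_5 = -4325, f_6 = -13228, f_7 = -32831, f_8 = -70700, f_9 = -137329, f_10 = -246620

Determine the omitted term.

Using the last 8 terms:
First differences: -889  -3321  -8903  -19603  -37869  -66629  -109291
Second differences: -2432  -5582  -10700  -18266  -28760  -42662
Third differences: -3150  -5118  -7566  -10494  -13902
Fourth differences: -1968  -2448  -2928  -3408
Fifth differences: -480  -480  -480
Constant fifth difference = -480.
Extend backward: -1968 + 480 = -1488;  -3150 + 1488 = -1662;  -2432 + 1662 = -770;  -889 + 770 = -119;  -115 + 119 = 4

4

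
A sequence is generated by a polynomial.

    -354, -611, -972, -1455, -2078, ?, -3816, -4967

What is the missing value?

-2859

Using the first 5 terms:
D1: -257  -361  -483  -623
D2: -104  -122  -140
D3: -18  -18
Constant third difference = -18.
Extend forward: -140 − 18 = -158;  -623 − 158 = -781;  -2078 − 781 = -2859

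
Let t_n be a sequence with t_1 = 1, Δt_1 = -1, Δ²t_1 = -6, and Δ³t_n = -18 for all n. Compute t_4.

-38

Build the table forward from the leading diagonal:
D3: -18  -18  -18  -18
D2: -6  -24  -42  -60
D1: -1  -7  -31  -73
t: 1  0  -7  -38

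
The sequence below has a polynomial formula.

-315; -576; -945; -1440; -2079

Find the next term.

Δ: -261, -369, -495, -639
Δ²: -108, -126, -144
Δ³: -18, -18
Constant third difference = -18, so extend:
-144 − 18 = -162;  -639 − 162 = -801;  -2079 − 801 = -2880

-2880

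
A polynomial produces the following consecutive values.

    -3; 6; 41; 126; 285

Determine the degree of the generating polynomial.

Δ: 9, 35, 85, 159
Δ²: 26, 50, 74
Δ³: 24, 24
The third differences are constant, so the polynomial has degree 3.

3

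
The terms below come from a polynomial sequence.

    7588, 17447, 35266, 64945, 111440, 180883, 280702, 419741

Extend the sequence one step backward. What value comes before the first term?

D1: 9859  17819  29679  46495  69443  99819  139039
D2: 7960  11860  16816  22948  30376  39220
D3: 3900  4956  6132  7428  8844
D4: 1056  1176  1296  1416
D5: 120  120  120
The fifth differences are constant at 120.
Work back: 1056 − 120 = 936;  3900 − 936 = 2964;  7960 − 2964 = 4996;  9859 − 4996 = 4863;  7588 − 4863 = 2725

2725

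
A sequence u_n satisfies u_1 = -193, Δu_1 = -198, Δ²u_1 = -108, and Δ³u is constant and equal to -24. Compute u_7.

-3481

Build the table forward from the leading diagonal:
Third differences: -24, -24, -24, -24, -24, -24, -24
Second differences: -108, -132, -156, -180, -204, -228, -252
First differences: -198, -306, -438, -594, -774, -978, -1206
u: -193, -391, -697, -1135, -1729, -2503, -3481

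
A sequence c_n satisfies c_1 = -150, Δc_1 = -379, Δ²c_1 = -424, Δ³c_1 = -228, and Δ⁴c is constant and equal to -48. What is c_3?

-1332

Build the table forward from the leading diagonal:
Fourth differences: -48, -48, -48
Third differences: -228, -276, -324
Second differences: -424, -652, -928
First differences: -379, -803, -1455
c: -150, -529, -1332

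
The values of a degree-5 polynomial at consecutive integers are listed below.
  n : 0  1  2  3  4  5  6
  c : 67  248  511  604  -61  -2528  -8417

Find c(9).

-73976

First differences: 181 , 263 , 93 , -665 , -2467 , -5889
Second differences: 82 , -170 , -758 , -1802 , -3422
Third differences: -252 , -588 , -1044 , -1620
Fourth differences: -336 , -456 , -576
Fifth differences: -120 , -120
The fifth differences are constant (-120).
-576 − 120 = -696;  -1620 − 696 = -2316;  -3422 − 2316 = -5738;  -5889 − 5738 = -11627;  -8417 − 11627 = -20044
-696 − 120 = -816;  -2316 − 816 = -3132;  -5738 − 3132 = -8870;  -11627 − 8870 = -20497;  -20044 − 20497 = -40541
-816 − 120 = -936;  -3132 − 936 = -4068;  -8870 − 4068 = -12938;  -20497 − 12938 = -33435;  -40541 − 33435 = -73976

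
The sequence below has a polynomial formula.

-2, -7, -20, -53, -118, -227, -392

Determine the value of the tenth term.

-1343

First differences: -5 , -13 , -33 , -65 , -109 , -165
Second differences: -8 , -20 , -32 , -44 , -56
Third differences: -12 , -12 , -12 , -12
Third differences constant at -12.
-56 − 12 = -68;  -165 − 68 = -233;  -392 − 233 = -625
-68 − 12 = -80;  -233 − 80 = -313;  -625 − 313 = -938
-80 − 12 = -92;  -313 − 92 = -405;  -938 − 405 = -1343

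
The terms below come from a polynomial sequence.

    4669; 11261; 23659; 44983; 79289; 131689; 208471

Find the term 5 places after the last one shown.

1275631

Δ: 6592, 12398, 21324, 34306, 52400, 76782
Δ²: 5806, 8926, 12982, 18094, 24382
Δ³: 3120, 4056, 5112, 6288
Δ⁴: 936, 1056, 1176
Δ⁵: 120, 120
Constant fifth difference = 120, so extend:
1176 + 120 = 1296;  6288 + 1296 = 7584;  24382 + 7584 = 31966;  76782 + 31966 = 108748;  208471 + 108748 = 317219
1296 + 120 = 1416;  7584 + 1416 = 9000;  31966 + 9000 = 40966;  108748 + 40966 = 149714;  317219 + 149714 = 466933
1416 + 120 = 1536;  9000 + 1536 = 10536;  40966 + 10536 = 51502;  149714 + 51502 = 201216;  466933 + 201216 = 668149
1536 + 120 = 1656;  10536 + 1656 = 12192;  51502 + 12192 = 63694;  201216 + 63694 = 264910;  668149 + 264910 = 933059
1656 + 120 = 1776;  12192 + 1776 = 13968;  63694 + 13968 = 77662;  264910 + 77662 = 342572;  933059 + 342572 = 1275631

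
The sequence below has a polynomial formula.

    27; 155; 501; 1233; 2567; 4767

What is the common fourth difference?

48

D1: 128, 346, 732, 1334, 2200
D2: 218, 386, 602, 866
D3: 168, 216, 264
D4: 48, 48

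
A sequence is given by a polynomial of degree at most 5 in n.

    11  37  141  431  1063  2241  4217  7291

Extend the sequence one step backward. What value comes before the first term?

D1: 26  104  290  632  1178  1976  3074
D2: 78  186  342  546  798  1098
D3: 108  156  204  252  300
D4: 48  48  48  48
The fourth differences are constant at 48.
Work back: 108 − 48 = 60;  78 − 60 = 18;  26 − 18 = 8;  11 − 8 = 3

3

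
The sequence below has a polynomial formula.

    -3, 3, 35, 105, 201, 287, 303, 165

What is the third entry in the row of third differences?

-36

First differences: 6, 32, 70, 96, 86, 16, -138
Second differences: 26, 38, 26, -10, -70, -154
Third differences: 12, -12, -36, -60, -84
Fourth differences: -24, -24, -24, -24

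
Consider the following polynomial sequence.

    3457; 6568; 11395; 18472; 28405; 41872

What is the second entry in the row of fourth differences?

72

Δ: 3111, 4827, 7077, 9933, 13467
Δ²: 1716, 2250, 2856, 3534
Δ³: 534, 606, 678
Δ⁴: 72, 72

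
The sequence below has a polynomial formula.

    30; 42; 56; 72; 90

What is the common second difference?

2

D1: 12, 14, 16, 18
D2: 2, 2, 2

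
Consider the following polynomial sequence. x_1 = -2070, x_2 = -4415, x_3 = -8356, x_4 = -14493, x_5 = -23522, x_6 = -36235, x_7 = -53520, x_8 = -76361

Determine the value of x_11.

Δ: -2345 , -3941 , -6137 , -9029 , -12713 , -17285 , -22841
Δ²: -1596 , -2196 , -2892 , -3684 , -4572 , -5556
Δ³: -600 , -696 , -792 , -888 , -984
Δ⁴: -96 , -96 , -96 , -96
Constant fourth difference = -96, so extend:
-984 − 96 = -1080;  -5556 − 1080 = -6636;  -22841 − 6636 = -29477;  -76361 − 29477 = -105838
-1080 − 96 = -1176;  -6636 − 1176 = -7812;  -29477 − 7812 = -37289;  -105838 − 37289 = -143127
-1176 − 96 = -1272;  -7812 − 1272 = -9084;  -37289 − 9084 = -46373;  -143127 − 46373 = -189500

-189500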